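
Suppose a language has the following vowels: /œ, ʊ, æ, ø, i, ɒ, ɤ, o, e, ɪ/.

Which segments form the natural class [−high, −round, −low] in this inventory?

ɤ, e

The [−high] segments are /œ, æ, ø, ɒ, ɤ, o, e/.
Within that set, [−round] gives /æ, ɤ, e/.
Among these, [−low] leaves /ɤ, e/.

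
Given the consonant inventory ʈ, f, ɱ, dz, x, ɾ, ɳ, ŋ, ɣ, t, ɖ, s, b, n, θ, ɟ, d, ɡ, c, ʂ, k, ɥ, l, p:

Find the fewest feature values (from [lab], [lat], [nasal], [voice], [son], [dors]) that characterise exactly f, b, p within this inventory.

/f, b, p/ are all [−sonorant], [+labial], and no other segment in the inventory matches both values. Dropping any one of them over-generates: [+labial] alone would also admit /ɱ, ɥ/; [−sonorant] alone would also admit /ʈ, dz, x, ɣ, …/. No other single listed feature picks out exactly this set either, so fewer than two features will not do.

[−son, +lab]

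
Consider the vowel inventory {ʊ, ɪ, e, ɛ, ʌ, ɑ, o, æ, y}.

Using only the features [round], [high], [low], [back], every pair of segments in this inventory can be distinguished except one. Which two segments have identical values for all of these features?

On the given features, /ɛ/ and /e/ have an identical profile: [−round], [−high], [−low], [−back]. No other two segments in the inventory coincide on all 4 features. (They do differ in [tense], which is not among the given features.)

ɛ, e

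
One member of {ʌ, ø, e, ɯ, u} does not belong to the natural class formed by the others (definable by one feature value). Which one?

ʌ

The remaining segments after removing /ʌ/ share [+tense]; /ʌ/ (mid back unrounded lax vowel) is [−tense]. For every other candidate removal, the leftover set fails to share any single feature value that the removed segment lacks.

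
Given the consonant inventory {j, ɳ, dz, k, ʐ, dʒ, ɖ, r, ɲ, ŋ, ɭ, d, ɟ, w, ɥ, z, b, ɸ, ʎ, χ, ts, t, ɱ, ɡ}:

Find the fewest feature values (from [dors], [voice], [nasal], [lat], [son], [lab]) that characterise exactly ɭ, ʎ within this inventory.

[+lat]

Every target segment is [+lateral] and no other inventory member is, so one feature is enough.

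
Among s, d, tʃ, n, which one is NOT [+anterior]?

/tʃ/ is the voiceless postalveolar affricate, which is [−anterior]; the rest — /d, n, s/ — are [+anterior].

tʃ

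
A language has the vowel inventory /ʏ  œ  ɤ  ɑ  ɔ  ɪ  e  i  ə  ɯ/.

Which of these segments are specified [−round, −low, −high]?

ɤ, e, ə

Checking each segment against [−round], [−low], [−high]: /ɤ/ (mid back unrounded tense vowel), /e/ (mid front unrounded tense vowel), /ə/ (mid central vowel (schwa)) satisfy every feature; every other segment in the inventory fails at least one.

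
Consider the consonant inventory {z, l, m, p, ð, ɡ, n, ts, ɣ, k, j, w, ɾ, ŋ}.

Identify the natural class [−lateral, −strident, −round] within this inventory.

Eliminate segments failing any feature: /z, ts/ are [+strident]; /l/ is [+lateral]; /w/ is [+round]. The remaining /m, p, ð, ɡ, n, ɣ, k, j, ɾ, ŋ/ satisfy [−lateral], [−strident], [−round].

m, p, ð, ɡ, n, ɣ, k, j, ɾ, ŋ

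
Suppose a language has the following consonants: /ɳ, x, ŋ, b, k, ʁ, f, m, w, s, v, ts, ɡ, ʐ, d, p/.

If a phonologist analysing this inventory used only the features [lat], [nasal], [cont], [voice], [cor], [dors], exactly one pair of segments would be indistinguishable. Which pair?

ʁ, w

Both /ʁ/ and /w/ are [−lateral], [−nasal], [+continuant], [+voice], [−coronal], [+dorsal]. Since the list omits [labial], [round] and [high] — which do distinguish the voiced uvular fricative from the labial-velar glide — this pair collapses; all other pairs remain distinct.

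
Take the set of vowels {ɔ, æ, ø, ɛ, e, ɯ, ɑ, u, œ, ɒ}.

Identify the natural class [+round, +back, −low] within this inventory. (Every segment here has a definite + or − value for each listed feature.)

ɔ, u

Checking each segment against [+round], [+back], [−low]: /ɔ/ (mid back rounded lax vowel), /u/ (high back rounded tense vowel) satisfy every feature; every other segment in the inventory fails at least one.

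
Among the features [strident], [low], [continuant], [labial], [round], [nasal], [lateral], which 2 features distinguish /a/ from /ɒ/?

[labial], [round]

/a/ (low unrounded vowel) and /ɒ/ (low back rounded vowel) agree on [−strident], [+low], [+continuant], [−nasal], [−lateral]. They differ on [labial] (/a/ [−], /ɒ/ [+]), [round] (/a/ [−], /ɒ/ [+]).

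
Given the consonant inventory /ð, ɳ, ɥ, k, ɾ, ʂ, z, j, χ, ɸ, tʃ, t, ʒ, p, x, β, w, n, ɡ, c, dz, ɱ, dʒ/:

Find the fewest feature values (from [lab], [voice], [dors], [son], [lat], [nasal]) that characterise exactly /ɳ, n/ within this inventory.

[+nasal, -lab]

Every target segment is [+nasal], [-labial]; each remaining inventory member fails at least one of these. Each conjunct is needed — [-labial] alone would also admit /ð, k, ɾ, ʂ, …/; [+nasal] alone would also admit /ɱ/ — and no other single listed feature has exactly this extension, so two is the minimum.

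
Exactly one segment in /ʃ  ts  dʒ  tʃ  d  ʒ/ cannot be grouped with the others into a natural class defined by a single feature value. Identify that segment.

/ʒ, tʃ, ʃ, ts, dʒ/ are all [+strident], but /d/ (voiced alveolar stop) is [-strident]. No other single segment can be removed to leave a set sharing one feature value that the removed segment lacks, so /d/ is the odd one out.

d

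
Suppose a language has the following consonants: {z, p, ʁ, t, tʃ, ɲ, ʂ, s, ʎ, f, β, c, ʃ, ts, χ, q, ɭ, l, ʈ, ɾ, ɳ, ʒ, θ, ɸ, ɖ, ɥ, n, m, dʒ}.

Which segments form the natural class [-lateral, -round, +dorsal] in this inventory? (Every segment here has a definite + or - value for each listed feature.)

Eliminate segments failing any feature: /z, p, t, tʃ, ʂ, s, f, β, ʃ, ts, ʈ, ɾ, ɳ, ʒ, θ, ɸ, ɖ, n, m, dʒ/ are [-dorsal]; /ʎ, ɭ, l/ are [+lateral]; /ɥ/ is [+round]. The remaining /ʁ, ɲ, c, χ, q/ satisfy [-lateral], [-round], [+dorsal].

ʁ, ɲ, c, χ, q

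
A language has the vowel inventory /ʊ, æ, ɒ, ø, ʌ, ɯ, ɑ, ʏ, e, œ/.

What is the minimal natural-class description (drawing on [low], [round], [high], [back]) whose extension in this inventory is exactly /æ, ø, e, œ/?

[−high, −back]

/æ, ø, e, œ/ are all [−high], [−back], and no other segment in the inventory matches both values. Dropping any one of them over-generates: [−back] alone would also admit /ʏ/; [−high] alone would also admit /ɒ, ʌ, ɑ/. No other single listed feature picks out exactly this set either, so fewer than two features will not do.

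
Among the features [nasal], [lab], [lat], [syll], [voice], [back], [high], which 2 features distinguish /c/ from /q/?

The two segments share [−nasal], [−labial], [−lateral], [−syllabic], [−voice]. The only features from the list on which they differ: /c/ is [+high] while /q/ is [−high]; /c/ is [−back] while /q/ is [+back].

[high], [back]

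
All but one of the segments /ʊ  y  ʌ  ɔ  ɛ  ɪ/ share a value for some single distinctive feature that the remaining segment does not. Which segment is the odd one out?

The remaining segments after removing /y/ share [−tense]; /y/ (high front rounded tense vowel) is [+tense]. For every other candidate removal, the leftover set fails to share any single feature value that the removed segment lacks.

y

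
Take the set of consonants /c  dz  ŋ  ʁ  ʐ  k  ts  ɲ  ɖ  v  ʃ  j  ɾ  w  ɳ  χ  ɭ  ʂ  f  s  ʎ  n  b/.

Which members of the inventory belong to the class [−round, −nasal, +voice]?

dz, ʁ, ʐ, ɖ, v, j, ɾ, ɭ, ʎ, b

Among the inventory, the [−round] segments are /c, dz, ŋ, ʁ, ʐ, k, ts, ɲ, ɖ, v, ʃ, j, ɾ, ɳ, χ, ɭ, ʂ, f, s, ʎ, n, b/.
Intersecting with [−nasal] gives /c, dz, ʁ, ʐ, k, ts, ɖ, v, ʃ, j, ɾ, χ, ɭ, ʂ, f, s, ʎ, b/.
Within that set, [+voice] leaves /dz, ʁ, ʐ, ɖ, v, j, ɾ, ɭ, ʎ, b/.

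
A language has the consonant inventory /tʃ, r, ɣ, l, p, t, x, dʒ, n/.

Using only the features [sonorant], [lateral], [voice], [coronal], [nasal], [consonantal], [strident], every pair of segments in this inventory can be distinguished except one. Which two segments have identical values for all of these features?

x, p

/x/ (voiceless velar fricative) and /p/ (voiceless bilabial stop) are both [−sonorant], [−lateral], [−voice], [−coronal], [−nasal], [+consonantal], [−strident], so none of the listed features separates them. (They do differ in [continuant], [labial] and [dorsal], which are not among the given features.) Every other pair in the inventory differs on at least one listed feature.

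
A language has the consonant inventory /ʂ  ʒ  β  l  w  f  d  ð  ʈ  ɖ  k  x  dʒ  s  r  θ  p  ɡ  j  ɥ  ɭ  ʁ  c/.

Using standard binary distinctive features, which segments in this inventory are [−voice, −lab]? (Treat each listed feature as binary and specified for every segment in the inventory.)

ʂ, ʈ, k, x, s, θ, c

Eliminate segments failing any feature: /ʒ, β, l, w, d, ð, ɖ, dʒ, r, ɡ, j, ɥ, ɭ, ʁ/ are [+voice]; /f, p/ are [+labial]. The remaining /ʂ, ʈ, k, x, s, θ, c/ satisfy [−voice], [−labial].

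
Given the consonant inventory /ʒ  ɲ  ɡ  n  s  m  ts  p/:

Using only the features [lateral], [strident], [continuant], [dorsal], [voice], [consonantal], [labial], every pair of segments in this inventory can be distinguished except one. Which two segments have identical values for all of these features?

/ɡ/ (voiced velar stop) and /ɲ/ (palatal nasal) are both [-lateral], [-strident], [-continuant], [+dorsal], [+voice], [+consonantal], [-labial], so none of the listed features separates them. (They do differ in [sonorant], [nasal] and [back], which are not among the given features.) Every other pair in the inventory differs on at least one listed feature.

ɡ, ɲ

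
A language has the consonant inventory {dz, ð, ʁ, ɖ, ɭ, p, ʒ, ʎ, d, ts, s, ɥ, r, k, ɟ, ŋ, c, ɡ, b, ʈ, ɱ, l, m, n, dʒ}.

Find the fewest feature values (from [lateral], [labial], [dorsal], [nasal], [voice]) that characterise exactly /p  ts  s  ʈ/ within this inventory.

[-voice, -dorsal]

Every target segment is [-voice], [-dorsal]; each remaining inventory member fails at least one of these. Each conjunct is needed — [-dorsal] alone would also admit /dz, ð, ɖ, ɭ, …/; [-voice] alone would also admit /k, c/ — and no other single listed feature has exactly this extension, so two is the minimum.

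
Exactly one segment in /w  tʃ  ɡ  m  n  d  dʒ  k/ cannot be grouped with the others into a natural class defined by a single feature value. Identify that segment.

[continuant] (equivalently [round]) groups all but one: /tʃ, n, d, ɡ, m, k, dʒ/ share [−continuant] while /w/ (labial-velar glide) alone is [+continuant]. Removing any other segment would not leave a single-feature class that excludes it.

w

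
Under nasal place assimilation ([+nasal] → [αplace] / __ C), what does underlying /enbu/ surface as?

[embu]

The only nasal preceding a consonant is /n/ before /b/. /b/ is [+labial], so /n/ → /m/, giving [embu].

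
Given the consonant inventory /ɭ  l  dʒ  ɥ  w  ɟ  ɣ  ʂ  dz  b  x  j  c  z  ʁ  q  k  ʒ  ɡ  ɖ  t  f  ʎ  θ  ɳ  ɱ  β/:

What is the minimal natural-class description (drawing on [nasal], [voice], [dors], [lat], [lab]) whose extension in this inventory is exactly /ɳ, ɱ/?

[+nasal]

/ɳ, ɱ/ are exactly the [+nasal] segments in the inventory, so a single feature suffices.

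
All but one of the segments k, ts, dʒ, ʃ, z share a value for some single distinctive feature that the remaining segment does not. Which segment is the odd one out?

The remaining segments after removing /k/ share [+strident]; /k/ (voiceless velar stop) is [-strident]. For every other candidate removal, the leftover set fails to share any single feature value that the removed segment lacks.

k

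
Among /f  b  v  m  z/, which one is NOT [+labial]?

z

/v, m, b, f/ are all [+labial]; /z/ (voiced alveolar fricative) is [−labial].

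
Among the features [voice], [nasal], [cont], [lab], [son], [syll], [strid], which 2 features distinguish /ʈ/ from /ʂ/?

/ʈ/ (voiceless retroflex stop) and /ʂ/ (voiceless retroflex fricative) agree on [-voice], [-nasal], [-labial], [-sonorant], [-syllabic]. They differ on [continuant] (/ʈ/ [-], /ʂ/ [+]), [strident] (/ʈ/ [-], /ʂ/ [+]).

[continuant], [strident]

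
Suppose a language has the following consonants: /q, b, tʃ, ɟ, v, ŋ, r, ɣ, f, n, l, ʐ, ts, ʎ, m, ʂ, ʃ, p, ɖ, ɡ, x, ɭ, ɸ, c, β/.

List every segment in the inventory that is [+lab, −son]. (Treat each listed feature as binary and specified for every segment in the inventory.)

b, v, f, p, ɸ, β

Eliminate segments failing any feature: /q, tʃ, ɟ, ŋ, r, ɣ, n, l, ʐ, ts, ʎ, ʂ, ʃ, ɖ, ɡ, x, ɭ, c/ are [−labial]; /m/ is [+sonorant]. The remaining /b, v, f, p, ɸ, β/ satisfy [+labial], [−sonorant].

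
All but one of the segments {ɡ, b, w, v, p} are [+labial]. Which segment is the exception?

/b, v, p, w/ are all [+labial]; /ɡ/ (voiced velar stop) is [-labial].

ɡ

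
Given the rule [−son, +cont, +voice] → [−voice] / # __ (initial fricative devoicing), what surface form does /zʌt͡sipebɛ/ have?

[sʌt͡sipebɛ]

Only the initial segment /z/ is both word-initial and matches the structural description. It is a voiced alveolar fricative, so [−son, +cont, +voice] holds; changing it to [−voice] with all other features held fixed yields /s/ (voiceless alveolar fricative). No other segment meets both the structural description and the environment, so the output is [sʌt͡sipebɛ].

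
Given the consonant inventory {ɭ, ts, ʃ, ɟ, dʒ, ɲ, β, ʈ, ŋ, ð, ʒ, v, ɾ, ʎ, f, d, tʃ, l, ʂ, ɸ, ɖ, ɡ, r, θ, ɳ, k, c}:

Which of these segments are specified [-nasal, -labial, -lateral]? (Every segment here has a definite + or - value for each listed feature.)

ts, ʃ, ɟ, dʒ, ʈ, ð, ʒ, ɾ, d, tʃ, ʂ, ɖ, ɡ, r, θ, k, c

Eliminate segments failing any feature: /ɭ, ʎ, l/ are [+lateral]; /ɲ, ŋ, ɳ/ are [+nasal]; /β, v, f, ɸ/ are [+labial]. The remaining /ts, ʃ, ɟ, dʒ, ʈ, ð, ʒ, ɾ, d, tʃ, ʂ, ɖ, ɡ, r, θ, k, c/ satisfy [-nasal], [-labial], [-lateral].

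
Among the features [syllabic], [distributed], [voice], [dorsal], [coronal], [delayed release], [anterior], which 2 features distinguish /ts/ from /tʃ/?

/ts/ (voiceless alveolar affricate) and /tʃ/ (voiceless postalveolar affricate) agree on [−syllabic], [−voice], [−dorsal], [+coronal], [+delayed release]. They differ on [anterior] (/ts/ [+], /tʃ/ [−]), [distributed] (/ts/ [−], /tʃ/ [+]).

[anterior], [distributed]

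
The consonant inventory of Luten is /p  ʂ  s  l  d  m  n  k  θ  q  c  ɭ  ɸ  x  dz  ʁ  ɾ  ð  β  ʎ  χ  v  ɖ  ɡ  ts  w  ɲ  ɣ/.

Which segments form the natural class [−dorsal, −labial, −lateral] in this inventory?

ʂ, s, d, n, θ, dz, ɾ, ð, ɖ, ts

Checking each segment against [−dorsal], [−labial], [−lateral]: /ʂ/ (voiceless retroflex fricative), /s/ (voiceless alveolar fricative), /d/ (voiced alveolar stop), /n/ (alveolar nasal), /θ/ (voiceless dental fricative), /dz/ (voiced alveolar affricate), among others, satisfy every feature; every other segment in the inventory fails at least one.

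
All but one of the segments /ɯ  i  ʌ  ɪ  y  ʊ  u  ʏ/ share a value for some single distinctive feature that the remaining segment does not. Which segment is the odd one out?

The remaining segments after removing /ʌ/ share [+high]; /ʌ/ (mid back unrounded lax vowel) is [−high]. For every other candidate removal, the leftover set fails to share any single feature value that the removed segment lacks.

ʌ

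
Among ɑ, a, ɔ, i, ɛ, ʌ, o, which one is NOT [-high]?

i

/i/ is the high front unrounded tense vowel, which is [+high]; the rest — /ʌ, a, o, ɔ, ɑ, ɛ/ — are [-high].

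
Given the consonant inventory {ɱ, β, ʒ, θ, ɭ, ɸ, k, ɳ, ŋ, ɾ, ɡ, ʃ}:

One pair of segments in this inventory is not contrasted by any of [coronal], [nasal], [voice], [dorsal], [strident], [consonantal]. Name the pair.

/ɭ/ (retroflex lateral approximant) and /ɾ/ (alveolar tap) are both [+coronal], [−nasal], [+voice], [−dorsal], [−strident], [+consonantal], so none of the listed features separates them. (They do differ in [lateral] and [anterior], which are not among the given features.) Every other pair in the inventory differs on at least one listed feature.

ɭ, ɾ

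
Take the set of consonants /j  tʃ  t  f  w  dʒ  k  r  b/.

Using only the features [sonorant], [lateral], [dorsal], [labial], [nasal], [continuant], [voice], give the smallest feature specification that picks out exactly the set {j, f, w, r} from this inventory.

[+continuant]

/j, f, w, r/ are exactly the [+continuant] segments in the inventory, so a single feature suffices.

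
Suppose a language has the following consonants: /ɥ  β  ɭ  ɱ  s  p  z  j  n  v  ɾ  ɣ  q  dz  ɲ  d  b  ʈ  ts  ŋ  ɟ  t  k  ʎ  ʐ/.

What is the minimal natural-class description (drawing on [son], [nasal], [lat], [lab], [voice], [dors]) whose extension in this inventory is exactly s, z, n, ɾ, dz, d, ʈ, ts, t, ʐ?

[-lat, -lab, -dors]

/s, z, n, ɾ, dz, d, ʈ, ts, t, ʐ/ are all [-lateral], [-labial], [-dorsal], and no other segment in the inventory matches all three values. Dropping any one of them over-generates: [-labial, -dorsal] alone would also admit /ɭ/; [-lateral, -dorsal] alone would also admit /β, ɱ, p, v, …/; [-lateral, -labial] alone would also admit /j, ɣ, q, ɲ, …/. No other combination of two listed features picks out exactly this set either, so fewer than three features will not do.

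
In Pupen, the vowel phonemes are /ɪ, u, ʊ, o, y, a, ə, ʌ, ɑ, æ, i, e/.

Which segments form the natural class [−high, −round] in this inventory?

First, the [−high] segments are /o, a, ə, ʌ, ɑ, æ, e/.
Among these, [−round] leaves /a, ə, ʌ, ɑ, æ, e/.

a, ə, ʌ, ɑ, æ, e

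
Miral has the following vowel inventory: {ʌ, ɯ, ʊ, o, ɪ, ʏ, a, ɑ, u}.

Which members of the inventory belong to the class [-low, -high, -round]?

ʌ

Checking each segment against [-low], [-high], [-round]: /ʌ/ (mid back unrounded lax vowel) satisfies every feature; every other segment in the inventory fails at least one.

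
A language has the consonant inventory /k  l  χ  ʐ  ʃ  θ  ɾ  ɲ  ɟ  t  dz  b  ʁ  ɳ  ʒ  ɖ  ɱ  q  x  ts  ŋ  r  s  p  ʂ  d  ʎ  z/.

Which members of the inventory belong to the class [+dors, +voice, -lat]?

ɲ, ɟ, ʁ, ŋ

Checking each segment against [+dorsal], [+voice], [-lateral]: /ɲ/ (palatal nasal), /ɟ/ (voiced palatal stop), /ʁ/ (voiced uvular fricative), /ŋ/ (velar nasal) satisfy every feature; every other segment in the inventory fails at least one.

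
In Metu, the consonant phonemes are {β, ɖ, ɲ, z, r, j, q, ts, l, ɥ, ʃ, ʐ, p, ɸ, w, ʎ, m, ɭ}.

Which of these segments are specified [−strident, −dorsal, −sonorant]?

Checking each segment against [−strident], [−dorsal], [−sonorant]: /β/ (voiced bilabial fricative), /ɖ/ (voiced retroflex stop), /p/ (voiceless bilabial stop), /ɸ/ (voiceless bilabial fricative) satisfy every feature; every other segment in the inventory fails at least one.

β, ɖ, p, ɸ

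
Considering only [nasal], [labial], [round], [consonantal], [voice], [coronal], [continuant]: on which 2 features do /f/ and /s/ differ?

/f/ (voiceless labiodental fricative) and /s/ (voiceless alveolar fricative) agree on [−nasal], [−round], [+consonantal], [−voice], [+continuant]. They differ on [labial] (/f/ [+], /s/ [−]), [coronal] (/f/ [−], /s/ [+]).

[labial], [coronal]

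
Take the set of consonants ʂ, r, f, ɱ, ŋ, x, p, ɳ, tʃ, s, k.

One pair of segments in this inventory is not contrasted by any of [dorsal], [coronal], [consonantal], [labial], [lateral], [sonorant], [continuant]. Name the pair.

On the given features, /ʂ/ and /s/ have an identical profile: [-dorsal], [+coronal], [+consonantal], [-labial], [-lateral], [-sonorant], [+continuant]. No other two segments in the inventory coincide on all 7 features. (They do differ in [anterior], which is not among the given features.)

ʂ, s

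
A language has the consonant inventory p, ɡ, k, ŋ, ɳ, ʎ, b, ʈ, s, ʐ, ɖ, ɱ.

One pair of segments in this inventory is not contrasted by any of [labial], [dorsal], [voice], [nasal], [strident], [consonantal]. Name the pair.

ɡ, ʎ

/ɡ/ (voiced velar stop) and /ʎ/ (palatal lateral approximant) are both [−labial], [+dorsal], [+voice], [−nasal], [−strident], [+consonantal], so none of the listed features separates them. (They do differ in [sonorant], [lateral] and [back], which are not among the given features.) Every other pair in the inventory differs on at least one listed feature.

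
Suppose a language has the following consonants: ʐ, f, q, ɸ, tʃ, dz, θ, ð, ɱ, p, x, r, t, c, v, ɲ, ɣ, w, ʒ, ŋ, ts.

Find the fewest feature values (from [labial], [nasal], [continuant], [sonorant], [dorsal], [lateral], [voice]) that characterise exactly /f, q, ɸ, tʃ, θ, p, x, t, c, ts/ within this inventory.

[-voice]

Every target segment is [-voice] and no other inventory member is, so one feature is enough.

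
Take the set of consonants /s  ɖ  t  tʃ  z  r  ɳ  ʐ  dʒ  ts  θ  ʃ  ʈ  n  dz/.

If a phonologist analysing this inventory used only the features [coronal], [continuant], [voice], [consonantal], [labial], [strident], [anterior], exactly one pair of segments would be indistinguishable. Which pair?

/ɖ/ (voiced retroflex stop) and /ɳ/ (retroflex nasal) are both [+coronal], [−continuant], [+voice], [+consonantal], [−labial], [−strident], [−anterior], so none of the listed features separates them. (They do differ in [sonorant] and [nasal], which are not among the given features.) Every other pair in the inventory differs on at least one listed feature.

ɖ, ɳ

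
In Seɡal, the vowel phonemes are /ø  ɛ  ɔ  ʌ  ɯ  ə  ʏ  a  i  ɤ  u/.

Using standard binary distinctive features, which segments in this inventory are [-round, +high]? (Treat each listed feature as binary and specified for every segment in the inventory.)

ɯ, i

Checking each segment against [-round], [+high]: /ɯ/ (high back unrounded vowel), /i/ (high front unrounded tense vowel) satisfy every feature; every other segment in the inventory fails at least one.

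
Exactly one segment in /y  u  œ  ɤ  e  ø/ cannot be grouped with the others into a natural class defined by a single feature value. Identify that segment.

œ

[tense] groups all but one: /ɤ, e, u, ø, y/ share [+tense] while /œ/ (mid front rounded lax vowel) alone is [−tense]. Removing any other segment would not leave a single-feature class that excludes it.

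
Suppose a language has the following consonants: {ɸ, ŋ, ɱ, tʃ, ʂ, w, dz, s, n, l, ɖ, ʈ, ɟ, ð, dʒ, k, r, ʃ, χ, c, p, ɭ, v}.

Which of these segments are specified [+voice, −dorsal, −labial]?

Checking each segment against [+voice], [−dorsal], [−labial]: /dz/ (voiced alveolar affricate), /n/ (alveolar nasal), /l/ (alveolar lateral approximant), /ɖ/ (voiced retroflex stop), /ð/ (voiced dental fricative), /dʒ/ (voiced postalveolar affricate), among others, satisfy every feature; every other segment in the inventory fails at least one.

dz, n, l, ɖ, ð, dʒ, r, ɭ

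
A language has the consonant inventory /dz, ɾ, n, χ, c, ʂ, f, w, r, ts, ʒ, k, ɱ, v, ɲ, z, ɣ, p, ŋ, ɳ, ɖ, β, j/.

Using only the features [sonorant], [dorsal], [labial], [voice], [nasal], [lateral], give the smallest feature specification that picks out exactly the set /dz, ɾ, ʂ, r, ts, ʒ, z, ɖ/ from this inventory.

[-nasal, -labial, -dorsal]

Every target segment is [-nasal], [-labial], [-dorsal]; each remaining inventory member fails at least one of these. Each conjunct is needed — [-labial, -dorsal] alone would also admit /n, ɳ/; [-nasal, -dorsal] alone would also admit /f, v, p, β/; [-nasal, -labial] alone would also admit /χ, c, k, ɣ, …/ — and no other combination of two listed features has exactly this extension, so three is the minimum.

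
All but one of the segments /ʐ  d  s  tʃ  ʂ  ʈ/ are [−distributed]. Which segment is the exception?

Every segment except /tʃ/ is [−distributed]. /tʃ/ (voiceless postalveolar affricate) is [+distributed], so it is the exception.

tʃ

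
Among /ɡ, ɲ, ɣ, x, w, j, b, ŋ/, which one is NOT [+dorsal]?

b

/b/ is the voiced bilabial stop, which is [−dorsal]; the rest — /w, ŋ, ɲ, ɡ, j, ɣ, x/ — are [+dorsal].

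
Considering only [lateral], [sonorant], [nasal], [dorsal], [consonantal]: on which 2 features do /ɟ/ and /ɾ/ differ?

/ɟ/ is the voiced palatal stop and /ɾ/ is the alveolar tap. Both are [−lateral], [−nasal], [+consonantal]. /ɟ/ is [−sonorant] while /ɾ/ is [+sonorant]; /ɟ/ is [+dorsal] while /ɾ/ is [−dorsal], so the distinguishing features are [sonorant], [dorsal].

[sonorant], [dorsal]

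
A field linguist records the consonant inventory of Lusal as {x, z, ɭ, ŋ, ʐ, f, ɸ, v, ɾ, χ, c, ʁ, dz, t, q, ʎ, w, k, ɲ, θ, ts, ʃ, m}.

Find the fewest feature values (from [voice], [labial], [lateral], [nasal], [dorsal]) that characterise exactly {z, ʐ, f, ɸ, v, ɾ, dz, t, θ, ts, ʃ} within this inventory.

/z, ʐ, f, ɸ, v, ɾ, dz, t, θ, ts, ʃ/ are all [-nasal], [-lateral], [-dorsal], and no other segment in the inventory matches all three values. Dropping any one of them over-generates: [-lateral, -dorsal] alone would also admit /m/; [-nasal, -dorsal] alone would also admit /ɭ/; [-nasal, -lateral] alone would also admit /x, χ, c, ʁ, …/. No other combination of two listed features picks out exactly this set either, so fewer than three features will not do.

[-nasal, -lateral, -dorsal]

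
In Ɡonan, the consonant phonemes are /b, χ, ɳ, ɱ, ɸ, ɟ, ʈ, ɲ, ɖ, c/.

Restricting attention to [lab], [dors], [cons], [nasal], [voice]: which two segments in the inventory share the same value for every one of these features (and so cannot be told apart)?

On the given features, /c/ and /χ/ have an identical profile: [−labial], [+dorsal], [+consonantal], [−nasal], [−voice]. No other two segments in the inventory coincide on all 5 features. (They do differ in [continuant], [high] and [back], which are not among the given features.)

c, χ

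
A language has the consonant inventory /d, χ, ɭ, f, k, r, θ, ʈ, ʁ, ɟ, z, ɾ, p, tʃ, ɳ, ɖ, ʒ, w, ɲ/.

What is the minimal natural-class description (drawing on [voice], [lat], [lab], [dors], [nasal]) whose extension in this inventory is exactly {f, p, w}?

[+lab]

Every target segment is [+labial] and no other inventory member is, so one feature is enough.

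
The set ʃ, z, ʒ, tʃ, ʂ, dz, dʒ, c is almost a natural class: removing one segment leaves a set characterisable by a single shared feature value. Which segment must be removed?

/z, ʒ, dz, ʃ, dʒ, tʃ, ʂ/ are all [+strident], but /c/ (voiceless palatal stop) is [-strident]. No other single segment can be removed to leave a set sharing one feature value that the removed segment lacks, so /c/ is the odd one out.

c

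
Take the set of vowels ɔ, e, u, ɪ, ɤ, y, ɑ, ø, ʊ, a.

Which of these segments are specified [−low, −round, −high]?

Eliminate segments failing any feature: /ɔ, u, y, ø, ʊ/ are [+round]; /ɪ/ is [+high]; /ɑ, a/ are [+low]. The remaining /e, ɤ/ satisfy [−low], [−round], [−high].

e, ɤ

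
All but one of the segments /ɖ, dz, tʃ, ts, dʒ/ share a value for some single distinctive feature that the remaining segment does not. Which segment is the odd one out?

ɖ

The remaining segments after removing /ɖ/ share [+delayed release]; /ɖ/ (voiced retroflex stop) is [-delayed release]. For every other candidate removal, the leftover set fails to share any single feature value that the removed segment lacks.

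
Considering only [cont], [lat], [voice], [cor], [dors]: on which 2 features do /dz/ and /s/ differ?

[voice], [continuant]

/dz/ is the voiced alveolar affricate and /s/ is the voiceless alveolar fricative. Both are [-lateral], [+coronal], [-dorsal]. /dz/ is [+voice] while /s/ is [-voice]; /dz/ is [-continuant] while /s/ is [+continuant], so the distinguishing features are [voice], [continuant].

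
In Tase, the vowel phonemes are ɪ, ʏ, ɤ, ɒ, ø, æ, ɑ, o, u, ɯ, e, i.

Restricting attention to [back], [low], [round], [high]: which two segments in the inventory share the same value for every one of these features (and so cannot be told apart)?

ɪ, i

/ɪ/ (high front unrounded lax vowel) and /i/ (high front unrounded tense vowel) are both [−back], [−low], [−round], [+high], so none of the listed features separates them. (They do differ in [tense], which is not among the given features.) Every other pair in the inventory differs on at least one listed feature.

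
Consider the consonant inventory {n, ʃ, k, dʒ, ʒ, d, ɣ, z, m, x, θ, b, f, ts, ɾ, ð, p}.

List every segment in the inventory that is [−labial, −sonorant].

Checking each segment against [−labial], [−sonorant]: /ʃ/ (voiceless postalveolar fricative), /k/ (voiceless velar stop), /dʒ/ (voiced postalveolar affricate), /ʒ/ (voiced postalveolar fricative), /d/ (voiced alveolar stop), /ɣ/ (voiced velar fricative), among others, satisfy every feature; every other segment in the inventory fails at least one.

ʃ, k, dʒ, ʒ, d, ɣ, z, x, θ, ts, ð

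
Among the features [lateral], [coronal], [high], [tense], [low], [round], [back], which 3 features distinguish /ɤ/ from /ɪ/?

/ɤ/ is the mid back unrounded tense vowel and /ɪ/ is the high front unrounded lax vowel. Both are [-lateral], [-coronal], [-low], [-round]. /ɤ/ is [-high] while /ɪ/ is [+high]; /ɤ/ is [+back] while /ɪ/ is [-back]; /ɤ/ is [+tense] while /ɪ/ is [-tense], so the distinguishing features are [high], [back], [tense].

[high], [back], [tense]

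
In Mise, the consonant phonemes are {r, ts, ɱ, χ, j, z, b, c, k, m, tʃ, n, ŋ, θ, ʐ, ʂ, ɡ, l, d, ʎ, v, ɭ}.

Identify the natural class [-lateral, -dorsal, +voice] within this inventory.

First, the [-lateral] segments are /r, ts, ɱ, χ, j, z, b, c, k, m, tʃ, n, ŋ, θ, ʐ, ʂ, ɡ, d, v/.
Of those, [-dorsal] gives /r, ts, ɱ, z, b, m, tʃ, n, θ, ʐ, ʂ, d, v/.
Intersecting with [+voice] leaves /r, ɱ, z, b, m, n, ʐ, d, v/.

r, ɱ, z, b, m, n, ʐ, d, v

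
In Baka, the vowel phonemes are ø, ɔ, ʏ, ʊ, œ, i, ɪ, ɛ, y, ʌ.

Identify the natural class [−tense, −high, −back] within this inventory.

œ, ɛ

Checking each segment against [−tense], [−high], [−back]: /œ/ (mid front rounded lax vowel), /ɛ/ (mid front unrounded lax vowel) satisfy every feature; every other segment in the inventory fails at least one.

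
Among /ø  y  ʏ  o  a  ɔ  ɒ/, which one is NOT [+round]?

a

/y, ɒ, ɔ, ø, ʏ, o/ are all [+round]; /a/ (low unrounded vowel) is [-round].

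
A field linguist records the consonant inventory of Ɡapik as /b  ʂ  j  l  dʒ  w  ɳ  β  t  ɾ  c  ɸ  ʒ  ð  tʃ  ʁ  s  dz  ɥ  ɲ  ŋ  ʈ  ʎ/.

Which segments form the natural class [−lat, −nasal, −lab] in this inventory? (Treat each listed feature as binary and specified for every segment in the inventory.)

ʂ, j, dʒ, t, ɾ, c, ʒ, ð, tʃ, ʁ, s, dz, ʈ

First, the [−lateral] segments are /b, ʂ, j, dʒ, w, ɳ, β, t, ɾ, c, ɸ, ʒ, ð, tʃ, ʁ, s, dz, ɥ, ɲ, ŋ, ʈ/.
Within that set, [−nasal] gives /b, ʂ, j, dʒ, w, β, t, ɾ, c, ɸ, ʒ, ð, tʃ, ʁ, s, dz, ɥ, ʈ/.
Within that set, [−labial] leaves /ʂ, j, dʒ, t, ɾ, c, ʒ, ð, tʃ, ʁ, s, dz, ʈ/.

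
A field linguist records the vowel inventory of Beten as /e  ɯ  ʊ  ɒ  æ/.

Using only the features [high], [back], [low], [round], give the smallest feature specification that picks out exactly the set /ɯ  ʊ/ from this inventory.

[+high]

/ɯ, ʊ/ are exactly the [+high] segments in the inventory, so a single feature suffices.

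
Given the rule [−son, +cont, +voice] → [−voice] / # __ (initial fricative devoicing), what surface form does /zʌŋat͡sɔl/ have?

/z/ satisfies [−son, +cont, +voice] and sits in # __. The [−voice] counterpart of the voiced alveolar fricative is /s/. Other segments in /zʌŋat͡sɔl/ either fail the structural description or are not in the environment, so the surface form is [sʌŋat͡sɔl].

[sʌŋat͡sɔl]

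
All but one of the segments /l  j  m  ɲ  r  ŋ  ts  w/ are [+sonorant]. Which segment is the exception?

ts

Every segment except /ts/ is [+sonorant]. /ts/ (voiceless alveolar affricate) is [-sonorant], so it is the exception.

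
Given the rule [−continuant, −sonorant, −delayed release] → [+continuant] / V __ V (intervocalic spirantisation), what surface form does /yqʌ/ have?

The only segment in the rule's environment that also matches [−continuant, −sonorant, −delayed release] is /q/. Applying [+continuant] turns the voiceless uvular stop into /χ/ (voiceless uvular fricative), giving [yχʌ].

[yχʌ]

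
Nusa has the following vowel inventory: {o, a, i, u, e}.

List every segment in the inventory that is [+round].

o, u

The [+round] segments here are /o, u/; the remaining /a, i, e/ are [-round].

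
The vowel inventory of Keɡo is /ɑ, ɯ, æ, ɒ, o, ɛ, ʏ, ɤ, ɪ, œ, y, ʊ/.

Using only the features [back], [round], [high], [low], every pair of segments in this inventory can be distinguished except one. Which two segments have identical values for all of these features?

Both /y/ and /ʏ/ are [−back], [+round], [+high], [−low]. Since the list omits [tense] — which does distinguish the high front rounded tense vowel from the high front rounded lax vowel — this pair collapses; all other pairs remain distinct.

y, ʏ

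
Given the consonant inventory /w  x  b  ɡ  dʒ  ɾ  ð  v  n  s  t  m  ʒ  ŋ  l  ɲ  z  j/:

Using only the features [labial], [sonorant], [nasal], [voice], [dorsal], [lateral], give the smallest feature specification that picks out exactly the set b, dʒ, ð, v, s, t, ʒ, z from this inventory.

Every target segment is [-sonorant], [-dorsal]; each remaining inventory member fails at least one of these. Each conjunct is needed — [-dorsal] alone would also admit /ɾ, n, m, l/; [-sonorant] alone would also admit /x, ɡ/ — and no other single listed feature has exactly this extension, so two is the minimum.

[-sonorant, -dorsal]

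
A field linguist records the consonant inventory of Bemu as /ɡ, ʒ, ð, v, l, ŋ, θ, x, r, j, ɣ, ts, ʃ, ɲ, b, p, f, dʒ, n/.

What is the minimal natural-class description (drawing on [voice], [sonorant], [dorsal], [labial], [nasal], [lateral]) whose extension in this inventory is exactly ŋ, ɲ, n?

[+nasal]

/ŋ, ɲ, n/ are exactly the [+nasal] segments in the inventory, so a single feature suffices.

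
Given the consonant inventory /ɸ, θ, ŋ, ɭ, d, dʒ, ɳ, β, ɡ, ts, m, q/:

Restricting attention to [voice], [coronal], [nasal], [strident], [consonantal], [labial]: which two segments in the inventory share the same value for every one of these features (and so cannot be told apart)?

Both /d/ and /ɭ/ are [+voice], [+coronal], [−nasal], [−strident], [+consonantal], [−labial]. Since the list omits [sonorant], [lateral] and [anterior] — which do distinguish the voiced alveolar stop from the retroflex lateral approximant — this pair collapses; all other pairs remain distinct.

d, ɭ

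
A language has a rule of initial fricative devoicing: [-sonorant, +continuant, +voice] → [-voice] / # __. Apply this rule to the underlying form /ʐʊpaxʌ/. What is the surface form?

[ʂʊpaxʌ]

/ʐ/ satisfies [-sonorant, +continuant, +voice] and sits in # __. The [-voice] counterpart of the voiced retroflex fricative is /ʂ/. Other segments in /ʐʊpaxʌ/ either fail the structural description or are not in the environment, so the surface form is [ʂʊpaxʌ].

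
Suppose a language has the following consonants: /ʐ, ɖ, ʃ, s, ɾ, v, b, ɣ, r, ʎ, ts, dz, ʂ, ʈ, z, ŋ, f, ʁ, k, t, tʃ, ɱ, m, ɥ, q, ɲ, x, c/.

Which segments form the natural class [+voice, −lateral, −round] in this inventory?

Eliminate segments failing any feature: /ʃ, s, ts, ʂ, ʈ, f, k, t, tʃ, q, x, c/ are [−voice]; /ʎ/ is [+lateral]; /ɥ/ is [+round]. The remaining /ʐ, ɖ, ɾ, v, b, ɣ, r, dz, z, ŋ, ʁ, ɱ, m, ɲ/ satisfy [+voice], [−lateral], [−round].

ʐ, ɖ, ɾ, v, b, ɣ, r, dz, z, ŋ, ʁ, ɱ, m, ɲ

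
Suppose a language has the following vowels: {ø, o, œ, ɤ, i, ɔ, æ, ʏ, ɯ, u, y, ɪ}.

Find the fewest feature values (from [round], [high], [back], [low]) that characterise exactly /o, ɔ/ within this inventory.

/o, ɔ/ are all [−high], [+back], [+round], and no other segment in the inventory matches all three values. Dropping any one of them over-generates: [+back, +round] alone would also admit /u/; [−high, +round] alone would also admit /ø, œ/; [−high, +back] alone would also admit /ɤ/. No other combination of two listed features picks out exactly this set either, so fewer than three features will not do.

[−high, +back, +round]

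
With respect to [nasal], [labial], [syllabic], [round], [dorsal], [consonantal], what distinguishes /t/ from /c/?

[dorsal]

/t/ is the voiceless alveolar stop and /c/ is the voiceless palatal stop. Both are [-nasal], [-labial], [-syllabic], [-round], [+consonantal]. /t/ is [-dorsal] while /c/ is [+dorsal], so the distinguishing feature is [dorsal].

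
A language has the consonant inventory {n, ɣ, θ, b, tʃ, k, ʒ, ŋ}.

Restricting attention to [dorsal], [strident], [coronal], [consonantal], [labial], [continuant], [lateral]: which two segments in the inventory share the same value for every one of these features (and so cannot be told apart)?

ŋ, k

/ŋ/ (velar nasal) and /k/ (voiceless velar stop) are both [+dorsal], [−strident], [−coronal], [+consonantal], [−labial], [−continuant], [−lateral], so none of the listed features separates them. (They do differ in [sonorant], [voice] and [nasal], which are not among the given features.) Every other pair in the inventory differs on at least one listed feature.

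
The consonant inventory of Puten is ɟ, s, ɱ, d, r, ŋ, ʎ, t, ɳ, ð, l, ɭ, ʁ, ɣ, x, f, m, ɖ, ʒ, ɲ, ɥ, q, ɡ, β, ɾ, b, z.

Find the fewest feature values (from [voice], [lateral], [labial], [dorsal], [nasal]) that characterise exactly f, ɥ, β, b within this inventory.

[−nasal, +labial]

/f, ɥ, β, b/ are all [−nasal], [+labial], and no other segment in the inventory matches both values. Dropping any one of them over-generates: [+labial] alone would also admit /ɱ, m/; [−nasal] alone would also admit /ɟ, s, d, r, …/. No other single listed feature picks out exactly this set either, so fewer than two features will not do.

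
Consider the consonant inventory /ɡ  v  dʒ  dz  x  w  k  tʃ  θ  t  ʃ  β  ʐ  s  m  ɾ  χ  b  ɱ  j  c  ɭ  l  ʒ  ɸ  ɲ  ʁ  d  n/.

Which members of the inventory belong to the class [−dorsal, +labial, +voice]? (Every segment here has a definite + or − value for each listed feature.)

Eliminate segments failing any feature: /ɡ, x, w, k, χ, j, c, ɲ, ʁ/ are [+dorsal]; /dʒ, dz, tʃ, θ, t, ʃ, ʐ, s, ɾ, ɭ, l, ʒ, d, n/ are [−labial]; /ɸ/ is [−voice]. The remaining /v, β, m, b, ɱ/ satisfy [−dorsal], [+labial], [+voice].

v, β, m, b, ɱ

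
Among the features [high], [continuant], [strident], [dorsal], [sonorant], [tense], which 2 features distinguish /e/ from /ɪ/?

[high], [tense]

The two segments share [+continuant], [−strident], [+dorsal], [+sonorant]. The only features from the list on which they differ: /e/ is [−high] while /ɪ/ is [+high]; /e/ is [+tense] while /ɪ/ is [−tense].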